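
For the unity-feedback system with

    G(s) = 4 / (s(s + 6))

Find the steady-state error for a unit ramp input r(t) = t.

e_ss = 1.500

G(s) has one pole at the origin.
This is a Type 1 system. Kv = lim_{s→0} s·G(s) = 4/6 = 2/3.
e_ss = 1/Kv = 1/(2/3) = 3/2 ≈ 1.500.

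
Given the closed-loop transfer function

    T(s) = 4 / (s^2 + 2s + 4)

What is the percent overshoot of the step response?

Comparing s^2 + 2s + 4 to s^2 + 2ζωₙs + ωₙ²: ωₙ = 2 rad/s and ζ = 2/(2·2) = 0.5.
%OS = 100·exp(−πζ/√(1−ζ²)) = 100·exp(−π·0.5/√(1−0.5²)) ≈ 16.3%.

%OS ≈ 16.3%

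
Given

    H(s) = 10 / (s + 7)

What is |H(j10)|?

Substitute s = j10: numerator = 10, denominator = 7 + j10.
|H(j10)| = |10| / |7 + j10| = 10 / 12.207 ≈ 0.8192.

|H(j10)| ≈ 0.8192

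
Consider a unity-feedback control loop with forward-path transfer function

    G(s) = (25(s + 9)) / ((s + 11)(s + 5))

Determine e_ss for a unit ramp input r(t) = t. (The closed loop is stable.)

G(s) has no poles at the origin.
This is a Type 0 system; Kv = lim_{s→0} s·G(s) = 0, so the steady-state error for a ramp input is infinite.

e_ss = ∞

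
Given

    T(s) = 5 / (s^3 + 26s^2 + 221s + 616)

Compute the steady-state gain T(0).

Set s = 0: T(0) = (5) / (616) = 5/616.

T(0) = 5/616 ≈ 0.008117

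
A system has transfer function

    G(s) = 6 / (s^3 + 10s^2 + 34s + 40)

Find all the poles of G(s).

s = -3 + j, -3 - j, -4

The poles are the roots of the denominator s^3 + 10s^2 + 34s + 40 = 0.
Trying s = -4: the polynomial evaluates to 0, so (s + 4) is a factor.
Dividing out leaves s^2 + 6s + 10 = 0.
The quadratic formula then gives s = -3 ± 1j.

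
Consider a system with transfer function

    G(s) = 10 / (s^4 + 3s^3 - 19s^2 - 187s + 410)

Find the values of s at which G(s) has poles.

The poles are the roots of the denominator s^4 + 3s^3 - 19s^2 - 187s + 410 = 0.
Trying s = 5: the polynomial evaluates to 0, so (s - 5) is a factor.
Dividing out leaves s^3 + 8s^2 + 21s - 82 = 0.
This factors further as (s - 2)(s^2 + 10s + 41) = 0.

s = 5, 2, -5 + 4j, -5 - 4j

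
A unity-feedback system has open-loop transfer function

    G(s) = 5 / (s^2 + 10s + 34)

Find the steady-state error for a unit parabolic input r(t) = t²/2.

e_ss = ∞

G(s) has no poles at the origin.
This is a Type 0 system; Ka = lim_{s→0} s^2·G(s) = 0, so the steady-state error for a parabola input is infinite.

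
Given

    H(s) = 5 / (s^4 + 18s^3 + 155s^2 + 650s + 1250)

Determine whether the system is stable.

stable

The denominator s^4 + 18s^3 + 155s^2 + 650s + 1250 factors as (s^2 + 8s + 25)(s^2 + 10s + 50), giving poles at s = -4 + 3j, -4 - 3j, -5 + 5j, -5 - 5j.
Since all poles lie strictly in the left half-plane, the system is stable.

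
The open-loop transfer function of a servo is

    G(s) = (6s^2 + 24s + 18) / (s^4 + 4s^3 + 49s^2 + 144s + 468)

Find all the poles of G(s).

The poles are the roots of the denominator s^4 + 4s^3 + 49s^2 + 144s + 468 = 0.
No real roots exist; factor into two real quadratics: (s^2 + 36)(s^2 + 4s + 13) = 0.
Each quadratic gives a conjugate pair via the quadratic formula.

s = ±6j, -2 ± 3j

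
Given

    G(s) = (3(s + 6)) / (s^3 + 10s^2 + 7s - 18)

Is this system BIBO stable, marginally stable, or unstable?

unstable

The denominator s^3 + 10s^2 + 7s - 18 factors as (s + 2)(s + 9)(s - 1), giving poles at s = -2, -9, 1.
Since the pole(s) at s = 1 lie in the right half-plane, the system is unstable.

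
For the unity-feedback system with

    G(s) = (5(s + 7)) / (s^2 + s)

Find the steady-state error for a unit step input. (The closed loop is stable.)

G(s) has one pole at the origin.
This is a Type 1 system; for a step input the steady-state error is zero.

e_ss = 0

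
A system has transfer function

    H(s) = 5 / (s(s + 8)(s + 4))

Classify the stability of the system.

marginally stable

The poles can be read from the denominator factors: s = 0, -8, -4.
Since the simple pole(s) at s = 0 lie on the jω-axis with none in the right half-plane, the system is marginally stable.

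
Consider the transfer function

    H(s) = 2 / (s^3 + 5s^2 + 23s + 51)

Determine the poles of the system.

s = -1 ± 4j, -3

The poles are the roots of the denominator s^3 + 5s^2 + 23s + 51 = 0.
Trying s = -3: the polynomial evaluates to 0, so (s + 3) is a factor.
Dividing out leaves s^2 + 2s + 17 = 0.
The quadratic formula then gives s = -1 ± 4j.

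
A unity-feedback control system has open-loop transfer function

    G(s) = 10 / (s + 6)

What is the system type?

Type 0

The denominator has no factor of s at the origin — no free integrator — so this is a Type 0 system.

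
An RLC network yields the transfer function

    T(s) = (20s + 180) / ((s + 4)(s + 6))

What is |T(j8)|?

|T(j8)| ≈ 2.693

Substitute s = j8: numerator = 180 + j160, denominator = -40 + j80.
|T(j8)| = |180 + j160| / |-40 + j80| = 240.83 / 89.443 ≈ 2.693.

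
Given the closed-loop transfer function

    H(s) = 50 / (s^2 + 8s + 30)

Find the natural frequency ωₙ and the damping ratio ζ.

Compare the denominator to the standard form s^2 + 2ζωₙs + ωₙ².
ωₙ² = 30, so ωₙ = √30 ≈ 5.477 rad/s.
2ζωₙ = 8, so ζ = 8/(2·√30) ≈ 0.7303.

ωₙ ≈ 5.477 rad/s, ζ ≈ 0.7303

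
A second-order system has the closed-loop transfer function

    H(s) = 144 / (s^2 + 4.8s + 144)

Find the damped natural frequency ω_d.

Comparing s^2 + 4.8s + 144 to s^2 + 2ζωₙs + ωₙ²: ωₙ = 12 rad/s and ζ = 4.8/(2·12) = 0.2.
ζωₙ = 4.8/2 = 2.4, so ω_d = ωₙ√(1−ζ²) = √(ωₙ² − (ζωₙ)²) = √(144 − 2.4²) = √138.24 ≈ 11.76 rad/s.

ω_d ≈ 11.76 rad/s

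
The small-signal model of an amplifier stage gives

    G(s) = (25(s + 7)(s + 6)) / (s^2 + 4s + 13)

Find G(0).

At s = 0 each factor (s + a) contributes a and each (s^2 + bs + c) contributes c.
G(0) = 25·(7) · (6) / ((13)) = 1050/13 = 1050/13.

G(0) = 1050/13 ≈ 80.77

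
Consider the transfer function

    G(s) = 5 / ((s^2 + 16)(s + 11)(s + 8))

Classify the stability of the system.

marginally stable

The poles can be read from the denominator factors: s = ±4j, -11, -8.
Since the simple pole(s) at s = ±4j lie on the jω-axis with none in the right half-plane, the system is marginally stable.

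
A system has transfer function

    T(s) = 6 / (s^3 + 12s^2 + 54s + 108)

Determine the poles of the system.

s = -3 + 3j, -3 - 3j, -6

The poles are the roots of the denominator s^3 + 12s^2 + 54s + 108 = 0.
Trying s = -6: the polynomial evaluates to 0, so (s + 6) is a factor.
Dividing out leaves s^2 + 6s + 18 = 0.
The quadratic formula then gives s = -3 ± 3j.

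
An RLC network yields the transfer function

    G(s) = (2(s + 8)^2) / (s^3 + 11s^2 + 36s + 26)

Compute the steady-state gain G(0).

Set s = 0: G(0) = (128) / (26) = 64/13.

G(0) = 64/13 ≈ 4.923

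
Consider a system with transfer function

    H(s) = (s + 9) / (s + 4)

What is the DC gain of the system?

H(0) = 9/4 ≈ 2.250

Set s = 0: H(0) = (9) / (4) = 9/4.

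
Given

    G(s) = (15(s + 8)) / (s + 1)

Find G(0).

At s = 0 each factor (s + a) contributes a and each (s^2 + bs + c) contributes c.
G(0) = 15·(8) / ((1)) = 120/1 = 120.

G(0) = 120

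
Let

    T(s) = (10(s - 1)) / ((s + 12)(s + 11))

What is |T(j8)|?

|T(j8)| ≈ 0.4110

Substitute s = j8: numerator = -10 + j80, denominator = 68 + j184.
|T(j8)| = |-10 + j80| / |68 + j184| = 80.623 / 196.16 ≈ 0.4110.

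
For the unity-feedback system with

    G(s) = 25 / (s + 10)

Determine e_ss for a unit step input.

e_ss = 0.2857

G(s) has no poles at the origin.
This is a Type 0 system. Kp = lim_{s→0} G(s) = 25/10 = 5/2.
e_ss = 1/(1 + Kp) = 1/(1 + 5/2) = 2/7 ≈ 0.2857.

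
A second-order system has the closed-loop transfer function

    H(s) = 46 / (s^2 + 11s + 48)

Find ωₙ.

ωₙ ≈ 6.928 rad/s

Compare the denominator to the standard form s^2 + 2ζωₙs + ωₙ².
ωₙ² = 48, so ωₙ = √48 ≈ 6.928 rad/s.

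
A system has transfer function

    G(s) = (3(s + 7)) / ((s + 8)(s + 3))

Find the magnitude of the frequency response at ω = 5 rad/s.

Substitute s = j5: numerator = 21 + j15, denominator = -1 + j55.
|G(j5)| = |21 + j15| / |-1 + j55| = 25.807 / 55.009 ≈ 0.4691.

|G(j5)| ≈ 0.4691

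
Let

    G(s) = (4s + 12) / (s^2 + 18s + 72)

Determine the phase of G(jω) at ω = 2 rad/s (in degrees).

At s = j2: numerator = 12 + j8, denominator = 68 + j36.
∠G = ∠num − ∠den = 33.690° − (27.897°) = 5.793°.

∠G(j2) ≈ 5.793°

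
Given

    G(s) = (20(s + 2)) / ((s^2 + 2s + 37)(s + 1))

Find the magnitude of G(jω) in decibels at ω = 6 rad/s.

Substitute s = j6: numerator = 40 + j120, denominator = -71 + j18.
|G(j6)| = |40 + j120| / |-71 + j18| = 126.49 / 73.246 ≈ 1.727.
In decibels: 20·log₁₀(1.727) ≈ 4.75 dB.

|G(j6)|_dB ≈ 4.75 dB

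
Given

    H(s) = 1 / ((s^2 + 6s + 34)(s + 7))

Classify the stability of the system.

The poles can be read from the denominator factors: s = -3 + 5j, -3 - 5j, -7.
Since all poles lie strictly in the left half-plane, the system is stable.

stable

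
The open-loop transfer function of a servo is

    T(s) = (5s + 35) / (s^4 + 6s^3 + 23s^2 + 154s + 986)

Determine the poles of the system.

The poles are the roots of the denominator s^4 + 6s^3 + 23s^2 + 154s + 986 = 0.
No real roots exist; factor into two real quadratics: (s^2 - 4s + 29)(s^2 + 10s + 34) = 0.
Each quadratic gives a conjugate pair via the quadratic formula.

s = 2 ± 5j, -5 ± 3j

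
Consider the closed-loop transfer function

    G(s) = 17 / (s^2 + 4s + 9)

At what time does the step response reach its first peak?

Comparing s^2 + 4s + 9 to s^2 + 2ζωₙs + ωₙ²: ωₙ = 3 rad/s and ζ = 4/(2·3) ≈ 0.6667.
ζωₙ = 4/2 = 2, so ω_d = ωₙ√(1−ζ²) = √(ωₙ² − (ζωₙ)²) = √(9 − 2²) = √5 ≈ 2.236 rad/s.
t_p = π/ω_d = π/2.236 ≈ 1.405 s.

t_p ≈ 1.405 s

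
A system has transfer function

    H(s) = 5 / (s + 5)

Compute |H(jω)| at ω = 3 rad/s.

|H(j3)| ≈ 0.8575

Substitute s = j3: numerator = 5, denominator = 5 + j3.
|H(j3)| = |5| / |5 + j3| = 5 / 5.8310 ≈ 0.8575.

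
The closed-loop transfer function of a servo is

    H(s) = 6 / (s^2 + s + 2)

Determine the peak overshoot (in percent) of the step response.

Comparing s^2 + s + 2 to s^2 + 2ζωₙs + ωₙ²: ωₙ = √2 ≈ 1.414 rad/s and ζ = 1/(2·√2) ≈ 0.3536.
%OS = 100·exp(−πζ/√(1−ζ²)) = 100·exp(−π·0.3536/√(1−0.3536²)) ≈ 30.5%.

%OS ≈ 30.5%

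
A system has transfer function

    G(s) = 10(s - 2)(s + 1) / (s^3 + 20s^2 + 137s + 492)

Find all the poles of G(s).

s = -12, -4 ± 5j

The poles are the roots of the denominator s^3 + 20s^2 + 137s + 492 = 0.
Trying s = -12: the polynomial evaluates to 0, so (s + 12) is a factor.
Dividing out leaves s^2 + 8s + 41 = 0.
The quadratic formula then gives s = -4 ± 5j.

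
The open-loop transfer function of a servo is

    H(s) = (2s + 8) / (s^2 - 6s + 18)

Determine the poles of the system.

The poles are the roots of the denominator s^2 - 6s + 18 = 0.
Using the quadratic formula: s = (6 ± √(-36))/2 = 3 ± 3j.

s = 3 ± 3j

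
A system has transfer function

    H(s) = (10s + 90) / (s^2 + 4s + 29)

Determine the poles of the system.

s = -2 + 5j, -2 - 5j

The poles are the roots of the denominator s^2 + 4s + 29 = 0.
Using the quadratic formula: s = (-4 ± √(-100))/2 = -2 ± 5j.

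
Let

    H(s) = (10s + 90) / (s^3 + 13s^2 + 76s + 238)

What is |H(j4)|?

|H(j4)| ≈ 0.4072

Substitute s = j4: numerator = 90 + j40, denominator = 30 + j240.
|H(j4)| = |90 + j40| / |30 + j240| = 98.489 / 241.87 ≈ 0.4072.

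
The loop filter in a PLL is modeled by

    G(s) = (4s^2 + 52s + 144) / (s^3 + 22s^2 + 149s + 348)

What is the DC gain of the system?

G(0) = 12/29 ≈ 0.4138

Set s = 0: G(0) = (144) / (348) = 12/29.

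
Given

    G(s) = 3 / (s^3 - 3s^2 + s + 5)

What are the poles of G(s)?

The poles are the roots of the denominator s^3 - 3s^2 + s + 5 = 0.
Trying s = -1: the polynomial evaluates to 0, so (s + 1) is a factor.
Dividing out leaves s^2 - 4s + 5 = 0.
The quadratic formula then gives s = 2 ± 1j.

s = 2 ± j, -1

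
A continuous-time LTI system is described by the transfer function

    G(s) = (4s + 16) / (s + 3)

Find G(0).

Set s = 0: G(0) = (16) / (3) = 16/3.

G(0) = 16/3 ≈ 5.333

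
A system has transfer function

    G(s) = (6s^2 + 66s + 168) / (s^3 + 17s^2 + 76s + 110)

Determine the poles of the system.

s = -3 + j, -3 - j, -11

The poles are the roots of the denominator s^3 + 17s^2 + 76s + 110 = 0.
Trying s = -11: the polynomial evaluates to 0, so (s + 11) is a factor.
Dividing out leaves s^2 + 6s + 10 = 0.
The quadratic formula then gives s = -3 ± 1j.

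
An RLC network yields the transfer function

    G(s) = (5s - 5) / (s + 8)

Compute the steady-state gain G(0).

G(0) = -5/8 ≈ -0.6250

Set s = 0: G(0) = (-5) / (8) = -5/8.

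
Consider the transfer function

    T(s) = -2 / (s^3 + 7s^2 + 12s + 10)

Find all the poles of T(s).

s = -1 ± j, -5

The poles are the roots of the denominator s^3 + 7s^2 + 12s + 10 = 0.
Trying s = -5: the polynomial evaluates to 0, so (s + 5) is a factor.
Dividing out leaves s^2 + 2s + 2 = 0.
The quadratic formula then gives s = -1 ± 1j.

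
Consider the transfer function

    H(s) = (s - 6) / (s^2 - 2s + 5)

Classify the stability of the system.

unstable

The denominator s^2 - 2s + 5 factors as (s^2 - 2s + 5), giving poles at s = 1 ± 2j.
Since the pole(s) at s = 1 + 2j, 1 - 2j lie in the right half-plane, the system is unstable.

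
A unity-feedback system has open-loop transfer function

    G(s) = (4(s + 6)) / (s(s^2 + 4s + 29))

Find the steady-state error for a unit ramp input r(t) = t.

e_ss = 1.208

G(s) has one pole at the origin.
This is a Type 1 system. Kv = lim_{s→0} s·G(s) = 24/29.
e_ss = 1/Kv = 1/(24/29) = 29/24 ≈ 1.208.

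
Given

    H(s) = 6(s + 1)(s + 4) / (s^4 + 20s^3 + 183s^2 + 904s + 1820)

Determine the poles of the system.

s = -5, -4 + 6j, -4 - 6j, -7

The poles are the roots of the denominator s^4 + 20s^3 + 183s^2 + 904s + 1820 = 0.
Trying s = -5: the polynomial evaluates to 0, so (s + 5) is a factor.
Dividing out leaves s^3 + 15s^2 + 108s + 364 = 0.
This factors further as (s^2 + 8s + 52)(s + 7) = 0.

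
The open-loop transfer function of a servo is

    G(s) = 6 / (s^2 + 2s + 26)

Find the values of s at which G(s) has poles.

s = -1 + 5j, -1 - 5j

The poles are the roots of the denominator s^2 + 2s + 26 = 0.
Using the quadratic formula: s = (-2 ± √(-100))/2 = -1 ± 5j.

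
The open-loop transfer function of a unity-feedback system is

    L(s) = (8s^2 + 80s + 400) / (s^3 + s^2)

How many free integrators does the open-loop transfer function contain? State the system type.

Factor s from the denominator: s^3 + s^2 = s^2·(s + 1).
There are 2 poles at the origin, so the system is Type 2.

Type 2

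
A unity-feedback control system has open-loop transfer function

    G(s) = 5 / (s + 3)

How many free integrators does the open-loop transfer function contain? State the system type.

The denominator has no factor of s at the origin — no free integrator — so this is a Type 0 system.

Type 0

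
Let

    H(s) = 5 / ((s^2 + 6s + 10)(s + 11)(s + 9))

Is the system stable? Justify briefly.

The poles can be read from the denominator factors: s = -3 ± j, -11, -9.
Since all poles lie strictly in the left half-plane, the system is stable.

stable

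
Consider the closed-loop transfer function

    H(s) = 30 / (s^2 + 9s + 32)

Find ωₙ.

Compare the denominator to the standard form s^2 + 2ζωₙs + ωₙ².
ωₙ² = 32, so ωₙ = √32 ≈ 5.657 rad/s.

ωₙ ≈ 5.657 rad/s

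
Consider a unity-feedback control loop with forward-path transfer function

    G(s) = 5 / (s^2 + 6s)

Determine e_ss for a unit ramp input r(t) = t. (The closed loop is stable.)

G(s) has one pole at the origin.
This is a Type 1 system. Kv = lim_{s→0} s·G(s) = 5/6.
e_ss = 1/Kv = 1/(5/6) = 6/5 ≈ 1.200.

e_ss = 1.200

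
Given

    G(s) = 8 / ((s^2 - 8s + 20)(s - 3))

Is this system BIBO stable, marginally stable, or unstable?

unstable

The poles can be read from the denominator factors: s = 4 ± 2j, 3.
Since the pole(s) at s = 4 ± 2j, 3 lie in the right half-plane, the system is unstable.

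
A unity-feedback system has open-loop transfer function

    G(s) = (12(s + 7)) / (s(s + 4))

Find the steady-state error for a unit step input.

G(s) has one pole at the origin.
This is a Type 1 system; for a step input the steady-state error is zero.

e_ss = 0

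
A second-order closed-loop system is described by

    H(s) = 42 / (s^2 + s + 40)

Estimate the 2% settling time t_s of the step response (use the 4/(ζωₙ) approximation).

Comparing s^2 + s + 40 to s^2 + 2ζωₙs + ωₙ²: ωₙ = √40 ≈ 6.325 rad/s and ζ = 1/(2·√40) ≈ 0.07906.
ζωₙ = 1/2 = 0.5, so t_s ≈ 4/(ζωₙ) = 4/0.5 = 8 s.

t_s ≈ 8 s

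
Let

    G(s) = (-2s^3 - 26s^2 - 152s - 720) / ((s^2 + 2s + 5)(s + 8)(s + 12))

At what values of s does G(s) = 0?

Set the numerator to zero: -2s^3 - 26s^2 - 152s - 720 = 0, i.e. -2·(s^3 + 13s^2 + 76s + 360) = 0.
Factoring: (s + 9)(s^2 + 4s + 40) = 0.

s = -9, -2 ± 6j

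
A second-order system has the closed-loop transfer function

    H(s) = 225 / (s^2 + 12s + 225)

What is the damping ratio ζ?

ζ = 0.4

Compare the denominator to the standard form s^2 + 2ζωₙs + ωₙ².
ωₙ² = 225, so ωₙ = 15 rad/s.
2ζωₙ = 12, so ζ = 12/(2·15) = 0.4.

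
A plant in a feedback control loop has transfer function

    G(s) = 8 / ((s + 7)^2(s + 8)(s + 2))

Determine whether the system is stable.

stable

The poles can be read from the denominator factors: s = -7, -8, -2, -7.
Since all poles lie strictly in the left half-plane, the system is stable.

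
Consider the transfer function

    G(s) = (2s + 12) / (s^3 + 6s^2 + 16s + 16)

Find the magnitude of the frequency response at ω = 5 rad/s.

Substitute s = j5: numerator = 12 + j10, denominator = -134 - j45.
|G(j5)| = |12 + j10| / |-134 - j45| = 15.620 / 141.35 ≈ 0.1105.

|G(j5)| ≈ 0.1105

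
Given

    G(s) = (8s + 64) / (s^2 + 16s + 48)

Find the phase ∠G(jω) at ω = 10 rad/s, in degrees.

∠G(j10) ≈ -56.66°

At s = j10: numerator = 64 + j80, denominator = -52 + j160.
∠G = ∠num − ∠den = 51.340° − (108.00°) = -56.66°.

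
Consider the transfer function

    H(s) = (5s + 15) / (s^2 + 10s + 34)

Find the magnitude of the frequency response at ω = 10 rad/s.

Substitute s = j10: numerator = 15 + j50, denominator = -66 + j100.
|H(j10)| = |15 + j50| / |-66 + j100| = 52.202 / 119.82 ≈ 0.4357.

|H(j10)| ≈ 0.4357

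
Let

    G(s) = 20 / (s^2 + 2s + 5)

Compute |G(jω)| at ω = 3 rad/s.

|G(j3)| ≈ 2.774

Substitute s = j3: numerator = 20, denominator = -4 + j6.
|G(j3)| = |20| / |-4 + j6| = 20 / 7.2111 ≈ 2.774.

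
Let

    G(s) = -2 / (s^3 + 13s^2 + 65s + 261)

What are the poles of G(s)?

The poles are the roots of the denominator s^3 + 13s^2 + 65s + 261 = 0.
Trying s = -9: the polynomial evaluates to 0, so (s + 9) is a factor.
Dividing out leaves s^2 + 4s + 29 = 0.
The quadratic formula then gives s = -2 ± 5j.

s = -2 ± 5j, -9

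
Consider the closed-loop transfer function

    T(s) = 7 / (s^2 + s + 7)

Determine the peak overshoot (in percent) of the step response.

Comparing s^2 + s + 7 to s^2 + 2ζωₙs + ωₙ²: ωₙ = √7 ≈ 2.646 rad/s and ζ = 1/(2·√7) ≈ 0.1890.
%OS = 100·exp(−πζ/√(1−ζ²)) = 100·exp(−π·0.1890/√(1−0.1890²)) ≈ 54.6%.

%OS ≈ 54.6%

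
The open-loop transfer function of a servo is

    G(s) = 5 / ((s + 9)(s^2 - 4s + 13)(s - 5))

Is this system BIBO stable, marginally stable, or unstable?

unstable

The poles can be read from the denominator factors: s = -9, 2 ± 3j, 5.
Since the pole(s) at s = 2 ± 3j, 5 lie in the right half-plane, the system is unstable.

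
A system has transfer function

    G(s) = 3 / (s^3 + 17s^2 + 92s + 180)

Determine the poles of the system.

s = -4 + 2j, -4 - 2j, -9

The poles are the roots of the denominator s^3 + 17s^2 + 92s + 180 = 0.
Trying s = -9: the polynomial evaluates to 0, so (s + 9) is a factor.
Dividing out leaves s^2 + 8s + 20 = 0.
The quadratic formula then gives s = -4 ± 2j.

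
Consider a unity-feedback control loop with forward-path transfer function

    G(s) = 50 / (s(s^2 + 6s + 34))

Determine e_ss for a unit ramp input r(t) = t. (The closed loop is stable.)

e_ss = 0.6800

G(s) has one pole at the origin.
This is a Type 1 system. Kv = lim_{s→0} s·G(s) = 50/34 = 25/17.
e_ss = 1/Kv = 1/(25/17) = 17/25 ≈ 0.6800.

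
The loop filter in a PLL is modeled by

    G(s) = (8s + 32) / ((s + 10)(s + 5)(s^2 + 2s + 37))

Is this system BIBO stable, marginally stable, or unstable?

The poles can be read from the denominator factors: s = -10, -5, -1 + 6j, -1 - 6j.
Since all poles lie strictly in the left half-plane, the system is stable.

stable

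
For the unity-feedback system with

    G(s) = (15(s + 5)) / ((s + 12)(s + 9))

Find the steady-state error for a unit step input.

e_ss = 0.5902

G(s) has no poles at the origin.
This is a Type 0 system. Kp = lim_{s→0} G(s) = 75/108 = 25/36.
e_ss = 1/(1 + Kp) = 1/(1 + 25/36) = 36/61 ≈ 0.5902.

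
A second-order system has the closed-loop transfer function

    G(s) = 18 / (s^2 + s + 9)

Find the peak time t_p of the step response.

t_p ≈ 1.062 s

Comparing s^2 + s + 9 to s^2 + 2ζωₙs + ωₙ²: ωₙ = 3 rad/s and ζ = 1/(2·3) ≈ 0.1667.
ζωₙ = 1/2 = 0.5, so ω_d = ωₙ√(1−ζ²) = √(ωₙ² − (ζωₙ)²) = √(9 − 0.5²) = √8.75 ≈ 2.958 rad/s.
t_p = π/ω_d = π/2.958 ≈ 1.062 s.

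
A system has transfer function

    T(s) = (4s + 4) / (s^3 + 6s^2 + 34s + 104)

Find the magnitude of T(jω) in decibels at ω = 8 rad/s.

Substitute s = j8: numerator = 4 + j32, denominator = -280 - j240.
|T(j8)| = |4 + j32| / |-280 - j240| = 32.249 / 368.78 ≈ 0.08745.
In decibels: 20·log₁₀(0.08745) ≈ -21.2 dB.

|T(j8)|_dB ≈ -21.2 dB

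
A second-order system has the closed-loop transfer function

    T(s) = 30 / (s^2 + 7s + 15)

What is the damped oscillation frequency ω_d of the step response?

ω_d ≈ 1.658 rad/s

Comparing s^2 + 7s + 15 to s^2 + 2ζωₙs + ωₙ²: ωₙ = √15 ≈ 3.873 rad/s and ζ = 7/(2·√15) ≈ 0.9037.
ζωₙ = 7/2 = 3.5, so ω_d = ωₙ√(1−ζ²) = √(ωₙ² − (ζωₙ)²) = √(15 − 3.5²) = √2.75 ≈ 1.658 rad/s.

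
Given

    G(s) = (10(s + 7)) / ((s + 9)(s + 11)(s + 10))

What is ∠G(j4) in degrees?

∠G(j4) ≈ -36.00°

At s = j4: numerator = 70 + j40, denominator = 510 + j1132.
∠G = ∠num − ∠den = 29.745° − (65.747°) = -36.00°.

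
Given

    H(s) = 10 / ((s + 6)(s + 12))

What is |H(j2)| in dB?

Substitute s = j2: numerator = 10, denominator = 68 + j36.
|H(j2)| = |10| / |68 + j36| = 10 / 76.942 ≈ 0.1300.
In decibels: 20·log₁₀(0.1300) ≈ -17.7 dB.

|H(j2)|_dB ≈ -17.7 dB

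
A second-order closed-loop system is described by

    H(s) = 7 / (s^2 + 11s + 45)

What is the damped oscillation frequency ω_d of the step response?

ω_d ≈ 3.841 rad/s

Comparing s^2 + 11s + 45 to s^2 + 2ζωₙs + ωₙ²: ωₙ = √45 ≈ 6.708 rad/s and ζ = 11/(2·√45) ≈ 0.8199.
ζωₙ = 11/2 = 5.5, so ω_d = ωₙ√(1−ζ²) = √(ωₙ² − (ζωₙ)²) = √(45 − 5.5²) = √14.75 ≈ 3.841 rad/s.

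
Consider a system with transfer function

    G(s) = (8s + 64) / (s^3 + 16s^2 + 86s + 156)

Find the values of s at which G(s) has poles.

The poles are the roots of the denominator s^3 + 16s^2 + 86s + 156 = 0.
Trying s = -6: the polynomial evaluates to 0, so (s + 6) is a factor.
Dividing out leaves s^2 + 10s + 26 = 0.
The quadratic formula then gives s = -5 ± 1j.

s = -5 ± j, -6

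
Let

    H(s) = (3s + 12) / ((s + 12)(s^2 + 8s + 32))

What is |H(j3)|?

Substitute s = j3: numerator = 12 + j9, denominator = 204 + j357.
|H(j3)| = |12 + j9| / |204 + j357| = 15 / 411.18 ≈ 0.03648.

|H(j3)| ≈ 0.03648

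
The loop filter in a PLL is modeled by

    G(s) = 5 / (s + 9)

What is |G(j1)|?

Substitute s = j1: numerator = 5, denominator = 9 + j1.
|G(j1)| = |5| / |9 + j1| = 5 / 9.0554 ≈ 0.5522.

|G(j1)| ≈ 0.5522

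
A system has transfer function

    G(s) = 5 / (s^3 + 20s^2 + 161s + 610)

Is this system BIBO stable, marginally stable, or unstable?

The denominator s^3 + 20s^2 + 161s + 610 factors as (s^2 + 10s + 61)(s + 10), giving poles at s = -5 + 6j, -5 - 6j, -10.
Since all poles lie strictly in the left half-plane, the system is stable.

stable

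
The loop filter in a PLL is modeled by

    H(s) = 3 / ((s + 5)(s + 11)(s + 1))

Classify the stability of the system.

The poles can be read from the denominator factors: s = -5, -11, -1.
Since all poles lie strictly in the left half-plane, the system is stable.

stable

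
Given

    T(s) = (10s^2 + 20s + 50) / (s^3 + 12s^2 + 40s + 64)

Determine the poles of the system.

The poles are the roots of the denominator s^3 + 12s^2 + 40s + 64 = 0.
Trying s = -8: the polynomial evaluates to 0, so (s + 8) is a factor.
Dividing out leaves s^2 + 4s + 8 = 0.
The quadratic formula then gives s = -2 ± 2j.

s = -2 + 2j, -2 - 2j, -8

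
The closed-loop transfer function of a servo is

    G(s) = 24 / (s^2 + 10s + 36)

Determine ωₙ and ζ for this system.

Compare the denominator to the standard form s^2 + 2ζωₙs + ωₙ².
ωₙ² = 36, so ωₙ = 6 rad/s.
2ζωₙ = 10, so ζ = 10/(2·6) ≈ 0.8333.
With ζ = 0.8333 the response is underdamped.

ωₙ = 6 rad/s, ζ ≈ 0.8333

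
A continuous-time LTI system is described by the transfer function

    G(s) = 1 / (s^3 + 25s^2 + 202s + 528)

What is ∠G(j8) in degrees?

At s = j8: numerator = 1, denominator = -1072 + j1104.
∠G = ∠num − ∠den = 0° − (134.16°) = -134.2°.

∠G(j8) ≈ -134.2°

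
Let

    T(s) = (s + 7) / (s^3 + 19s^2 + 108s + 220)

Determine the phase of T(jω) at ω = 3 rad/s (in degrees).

At s = j3: numerator = 7 + j3, denominator = 49 + j297.
∠T = ∠num − ∠den = 23.199° − (80.632°) = -57.43°.

∠T(j3) ≈ -57.43°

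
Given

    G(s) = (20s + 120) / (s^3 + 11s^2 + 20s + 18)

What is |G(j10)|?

Substitute s = j10: numerator = 120 + j200, denominator = -1082 - j800.
|G(j10)| = |120 + j200| / |-1082 - j800| = 233.24 / 1345.6 ≈ 0.1733.

|G(j10)| ≈ 0.1733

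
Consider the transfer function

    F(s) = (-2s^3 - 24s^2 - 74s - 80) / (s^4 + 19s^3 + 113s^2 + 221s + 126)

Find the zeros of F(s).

s = -8, -2 ± j

Set the numerator to zero: -2s^3 - 24s^2 - 74s - 80 = 0, i.e. -2·(s^3 + 12s^2 + 37s + 40) = 0.
Factoring: (s + 8)(s^2 + 4s + 5) = 0.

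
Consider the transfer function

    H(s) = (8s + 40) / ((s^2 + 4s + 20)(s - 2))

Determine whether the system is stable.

The poles can be read from the denominator factors: s = -2 ± 4j, 2.
Since the pole(s) at s = 2 lie in the right half-plane, the system is unstable.

unstable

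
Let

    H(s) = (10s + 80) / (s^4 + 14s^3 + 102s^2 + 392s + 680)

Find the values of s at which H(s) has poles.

s = -3 + 5j, -3 - 5j, -4 + 2j, -4 - 2j

The poles are the roots of the denominator s^4 + 14s^3 + 102s^2 + 392s + 680 = 0.
No real roots exist; factor into two real quadratics: (s^2 + 6s + 34)(s^2 + 8s + 20) = 0.
Each quadratic gives a conjugate pair via the quadratic formula.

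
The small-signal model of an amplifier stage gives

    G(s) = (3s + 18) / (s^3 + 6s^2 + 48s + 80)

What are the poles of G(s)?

The poles are the roots of the denominator s^3 + 6s^2 + 48s + 80 = 0.
Trying s = -2: the polynomial evaluates to 0, so (s + 2) is a factor.
Dividing out leaves s^2 + 4s + 40 = 0.
The quadratic formula then gives s = -2 ± 6j.

s = -2 ± 6j, -2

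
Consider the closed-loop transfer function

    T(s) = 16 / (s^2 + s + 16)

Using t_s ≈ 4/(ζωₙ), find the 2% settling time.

t_s ≈ 8 s

Comparing s^2 + s + 16 to s^2 + 2ζωₙs + ωₙ²: ωₙ = 4 rad/s and ζ = 1/(2·4) = 0.125.
ζωₙ = 1/2 = 0.5, so t_s ≈ 4/(ζωₙ) = 4/0.5 = 8 s.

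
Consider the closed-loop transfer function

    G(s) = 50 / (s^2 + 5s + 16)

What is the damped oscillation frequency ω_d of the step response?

ω_d ≈ 3.122 rad/s

Comparing s^2 + 5s + 16 to s^2 + 2ζωₙs + ωₙ²: ωₙ = 4 rad/s and ζ = 5/(2·4) = 0.625.
ζωₙ = 5/2 = 2.5, so ω_d = ωₙ√(1−ζ²) = √(ωₙ² − (ζωₙ)²) = √(16 − 2.5²) = √9.75 ≈ 3.122 rad/s.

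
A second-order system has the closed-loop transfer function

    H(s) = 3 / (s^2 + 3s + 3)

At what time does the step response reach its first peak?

Comparing s^2 + 3s + 3 to s^2 + 2ζωₙs + ωₙ²: ωₙ = √3 ≈ 1.732 rad/s and ζ = 3/(2·√3) ≈ 0.8660.
ζωₙ = 3/2 = 1.5, so ω_d = ωₙ√(1−ζ²) = √(ωₙ² − (ζωₙ)²) = √(3 − 1.5²) = √0.75 ≈ 0.8660 rad/s.
t_p = π/ω_d = π/0.8660 ≈ 3.628 s.

t_p ≈ 3.628 s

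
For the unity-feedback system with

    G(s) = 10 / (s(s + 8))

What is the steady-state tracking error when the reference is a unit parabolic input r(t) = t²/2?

e_ss = ∞

G(s) has one pole at the origin.
This is a Type 1 system; Ka = lim_{s→0} s^2·G(s) = 0, so the steady-state error for a parabola input is infinite.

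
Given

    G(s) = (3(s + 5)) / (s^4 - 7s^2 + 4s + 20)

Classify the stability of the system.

unstable

The denominator s^4 - 7s^2 + 4s + 20 factors as (s + 2)^2(s^2 - 4s + 5), giving poles at s = -2, -2, 2 ± j.
Since the pole(s) at s = 2 + j, 2 - j lie in the right half-plane, the system is unstable.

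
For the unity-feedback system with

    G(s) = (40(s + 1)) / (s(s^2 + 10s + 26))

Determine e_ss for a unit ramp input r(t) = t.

e_ss = 0.6500

G(s) has one pole at the origin.
This is a Type 1 system. Kv = lim_{s→0} s·G(s) = 40/26 = 20/13.
e_ss = 1/Kv = 1/(20/13) = 13/20 ≈ 0.6500.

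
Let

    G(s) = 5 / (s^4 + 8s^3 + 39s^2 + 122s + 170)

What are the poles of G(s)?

The poles are the roots of the denominator s^4 + 8s^3 + 39s^2 + 122s + 170 = 0.
No real roots exist; factor into two real quadratics: (s^2 + 2s + 17)(s^2 + 6s + 10) = 0.
Each quadratic gives a conjugate pair via the quadratic formula.

s = -1 ± 4j, -3 ± j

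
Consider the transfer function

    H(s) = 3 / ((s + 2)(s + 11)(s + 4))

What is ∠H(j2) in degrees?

At s = j2: numerator = 3, denominator = 20 + j140.
∠H = ∠num − ∠den = 0° − (81.870°) = -81.87°.

∠H(j2) ≈ -81.87°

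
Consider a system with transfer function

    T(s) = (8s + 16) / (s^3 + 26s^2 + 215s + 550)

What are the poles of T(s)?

The poles are the roots of the denominator s^3 + 26s^2 + 215s + 550 = 0.
Trying s = -10: the polynomial evaluates to 0, so (s + 10) is a factor.
Dividing out leaves s^2 + 16s + 55 = 0.
Factoring the quadratic: (s + 11)(s + 5) = 0.

s = -10, -11, -5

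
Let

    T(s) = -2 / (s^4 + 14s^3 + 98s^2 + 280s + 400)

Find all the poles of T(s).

s = -5 ± 5j, -2 ± 2j

The poles are the roots of the denominator s^4 + 14s^3 + 98s^2 + 280s + 400 = 0.
No real roots exist; factor into two real quadratics: (s^2 + 10s + 50)(s^2 + 4s + 8) = 0.
Each quadratic gives a conjugate pair via the quadratic formula.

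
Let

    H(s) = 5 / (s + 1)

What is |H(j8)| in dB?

Substitute s = j8: numerator = 5, denominator = 1 + j8.
|H(j8)| = |5| / |1 + j8| = 5 / 8.0623 ≈ 0.6202.
In decibels: 20·log₁₀(0.6202) ≈ -4.15 dB.

|H(j8)|_dB ≈ -4.15 dB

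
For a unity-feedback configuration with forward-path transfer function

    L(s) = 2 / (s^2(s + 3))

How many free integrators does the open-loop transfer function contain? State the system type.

The denominator has 2 factors of s at the origin (free integrators), so this is a Type 2 system.

Type 2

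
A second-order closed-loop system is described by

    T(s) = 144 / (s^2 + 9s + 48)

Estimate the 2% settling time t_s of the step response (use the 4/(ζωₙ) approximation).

t_s ≈ 0.8889 s

Comparing s^2 + 9s + 48 to s^2 + 2ζωₙs + ωₙ²: ωₙ = √48 ≈ 6.928 rad/s and ζ = 9/(2·√48) ≈ 0.6495.
ζωₙ = 9/2 = 4.5, so t_s ≈ 4/(ζωₙ) = 4/4.5 ≈ 0.8889 s.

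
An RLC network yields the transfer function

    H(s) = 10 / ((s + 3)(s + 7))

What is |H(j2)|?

Substitute s = j2: numerator = 10, denominator = 17 + j20.
|H(j2)| = |10| / |17 + j20| = 10 / 26.249 ≈ 0.3810.

|H(j2)| ≈ 0.3810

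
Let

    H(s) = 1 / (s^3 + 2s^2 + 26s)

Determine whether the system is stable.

marginally stable

The denominator s^3 + 2s^2 + 26s factors as s(s^2 + 2s + 26), giving poles at s = 0, -1 + 5j, -1 - 5j.
Since the simple pole(s) at s = 0 lie on the jω-axis with none in the right half-plane, the system is marginally stable.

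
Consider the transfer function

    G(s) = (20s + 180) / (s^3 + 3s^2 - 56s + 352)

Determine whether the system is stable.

The denominator s^3 + 3s^2 - 56s + 352 factors as (s + 11)(s^2 - 8s + 32), giving poles at s = -11, 4 + 4j, 4 - 4j.
Since the pole(s) at s = 4 ± 4j lie in the right half-plane, the system is unstable.

unstable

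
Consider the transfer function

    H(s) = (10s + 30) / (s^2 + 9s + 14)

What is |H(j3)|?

|H(j3)| ≈ 1.545

Substitute s = j3: numerator = 30 + j30, denominator = 5 + j27.
|H(j3)| = |30 + j30| / |5 + j27| = 42.426 / 27.459 ≈ 1.545.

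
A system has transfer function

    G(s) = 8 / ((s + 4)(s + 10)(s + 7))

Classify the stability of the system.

The poles can be read from the denominator factors: s = -4, -10, -7.
Since all poles lie strictly in the left half-plane, the system is stable.

stable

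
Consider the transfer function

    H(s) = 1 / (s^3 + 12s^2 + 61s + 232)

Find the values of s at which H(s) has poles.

s = -8, -2 + 5j, -2 - 5j

The poles are the roots of the denominator s^3 + 12s^2 + 61s + 232 = 0.
Trying s = -8: the polynomial evaluates to 0, so (s + 8) is a factor.
Dividing out leaves s^2 + 4s + 29 = 0.
The quadratic formula then gives s = -2 ± 5j.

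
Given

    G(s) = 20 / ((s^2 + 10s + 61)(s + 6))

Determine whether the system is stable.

stable

The poles can be read from the denominator factors: s = -5 ± 6j, -6.
Since all poles lie strictly in the left half-plane, the system is stable.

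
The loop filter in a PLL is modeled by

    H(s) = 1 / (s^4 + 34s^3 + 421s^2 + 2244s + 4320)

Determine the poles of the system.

The poles are the roots of the denominator s^4 + 34s^3 + 421s^2 + 2244s + 4320 = 0.
Trying s = -12: the polynomial evaluates to 0, so (s + 12) is a factor.
Dividing out leaves s^3 + 22s^2 + 157s + 360 = 0.
This factors further as (s + 8)(s + 9)(s + 5) = 0.

s = -12, -8, -9, -5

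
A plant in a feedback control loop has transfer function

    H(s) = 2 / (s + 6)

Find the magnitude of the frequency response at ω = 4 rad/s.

Substitute s = j4: numerator = 2, denominator = 6 + j4.
|H(j4)| = |2| / |6 + j4| = 2 / 7.2111 ≈ 0.2774.

|H(j4)| ≈ 0.2774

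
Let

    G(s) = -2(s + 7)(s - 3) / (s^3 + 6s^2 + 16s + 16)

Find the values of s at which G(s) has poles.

s = -2 ± 2j, -2

The poles are the roots of the denominator s^3 + 6s^2 + 16s + 16 = 0.
Trying s = -2: the polynomial evaluates to 0, so (s + 2) is a factor.
Dividing out leaves s^2 + 4s + 8 = 0.
The quadratic formula then gives s = -2 ± 2j.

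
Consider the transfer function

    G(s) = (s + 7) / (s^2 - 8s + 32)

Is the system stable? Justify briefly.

The denominator s^2 - 8s + 32 factors as (s^2 - 8s + 32), giving poles at s = 4 ± 4j.
Since the pole(s) at s = 4 + 4j, 4 - 4j lie in the right half-plane, the system is unstable.

unstable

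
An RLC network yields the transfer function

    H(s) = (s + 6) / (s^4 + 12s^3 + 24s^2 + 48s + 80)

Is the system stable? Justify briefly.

The denominator s^4 + 12s^3 + 24s^2 + 48s + 80 factors as (s^2 + 4)(s + 10)(s + 2), giving poles at s = ±2j, -10, -2.
Since the simple pole(s) at s = 2j, -2j lie on the jω-axis with none in the right half-plane, the system is marginally stable.

marginally stable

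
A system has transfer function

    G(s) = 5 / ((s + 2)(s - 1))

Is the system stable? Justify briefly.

unstable

The poles can be read from the denominator factors: s = -2, 1.
Since the pole(s) at s = 1 lie in the right half-plane, the system is unstable.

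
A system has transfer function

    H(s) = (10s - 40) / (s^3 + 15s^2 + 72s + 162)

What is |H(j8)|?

|H(j8)| ≈ 0.1117

Substitute s = j8: numerator = -40 + j80, denominator = -798 + j64.
|H(j8)| = |-40 + j80| / |-798 + j64| = 89.443 / 800.56 ≈ 0.1117.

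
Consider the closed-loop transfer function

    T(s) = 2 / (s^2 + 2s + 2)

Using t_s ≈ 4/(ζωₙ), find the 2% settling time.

Comparing s^2 + 2s + 2 to s^2 + 2ζωₙs + ωₙ²: ωₙ = √2 ≈ 1.414 rad/s and ζ = 2/(2·√2) ≈ 0.7071.
ζωₙ = 2/2 = 1, so t_s ≈ 4/(ζωₙ) = 4/1 = 4 s.

t_s ≈ 4 s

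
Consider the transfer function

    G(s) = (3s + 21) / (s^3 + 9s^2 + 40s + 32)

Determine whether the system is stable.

The denominator s^3 + 9s^2 + 40s + 32 factors as (s^2 + 8s + 32)(s + 1), giving poles at s = -4 ± 4j, -1.
Since all poles lie strictly in the left half-plane, the system is stable.

stable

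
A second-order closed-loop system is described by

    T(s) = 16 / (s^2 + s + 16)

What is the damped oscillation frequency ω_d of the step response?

ω_d ≈ 3.969 rad/s

Comparing s^2 + s + 16 to s^2 + 2ζωₙs + ωₙ²: ωₙ = 4 rad/s and ζ = 1/(2·4) = 0.125.
ζωₙ = 1/2 = 0.5, so ω_d = ωₙ√(1−ζ²) = √(ωₙ² − (ζωₙ)²) = √(16 − 0.5²) = √15.75 ≈ 3.969 rad/s.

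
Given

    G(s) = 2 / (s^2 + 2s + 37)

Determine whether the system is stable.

stable

The denominator s^2 + 2s + 37 factors as (s^2 + 2s + 37), giving poles at s = -1 + 6j, -1 - 6j.
Since all poles lie strictly in the left half-plane, the system is stable.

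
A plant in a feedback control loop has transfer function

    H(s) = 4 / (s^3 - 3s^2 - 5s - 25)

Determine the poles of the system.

The poles are the roots of the denominator s^3 - 3s^2 - 5s - 25 = 0.
Trying s = 5: the polynomial evaluates to 0, so (s - 5) is a factor.
Dividing out leaves s^2 + 2s + 5 = 0.
The quadratic formula then gives s = -1 ± 2j.

s = -1 + 2j, -1 - 2j, 5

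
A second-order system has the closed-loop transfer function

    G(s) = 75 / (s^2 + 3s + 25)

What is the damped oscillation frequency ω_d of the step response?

ω_d ≈ 4.770 rad/s

Comparing s^2 + 3s + 25 to s^2 + 2ζωₙs + ωₙ²: ωₙ = 5 rad/s and ζ = 3/(2·5) = 0.3.
ζωₙ = 3/2 = 1.5, so ω_d = ωₙ√(1−ζ²) = √(ωₙ² − (ζωₙ)²) = √(25 − 1.5²) = √22.75 ≈ 4.770 rad/s.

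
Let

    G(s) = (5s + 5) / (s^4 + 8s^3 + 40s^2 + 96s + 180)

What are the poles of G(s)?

s = -3 ± 3j, -1 ± 3j

The poles are the roots of the denominator s^4 + 8s^3 + 40s^2 + 96s + 180 = 0.
No real roots exist; factor into two real quadratics: (s^2 + 6s + 18)(s^2 + 2s + 10) = 0.
Each quadratic gives a conjugate pair via the quadratic formula.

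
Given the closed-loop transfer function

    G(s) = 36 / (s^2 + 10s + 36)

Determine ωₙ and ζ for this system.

ωₙ = 6 rad/s, ζ ≈ 0.8333

Compare the denominator to the standard form s^2 + 2ζωₙs + ωₙ².
ωₙ² = 36, so ωₙ = 6 rad/s.
2ζωₙ = 10, so ζ = 10/(2·6) ≈ 0.8333.
With ζ = 0.8333 the response is underdamped.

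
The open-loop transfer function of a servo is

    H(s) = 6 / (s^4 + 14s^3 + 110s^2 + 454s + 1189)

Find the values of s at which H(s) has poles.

s = -5 ± 4j, -2 ± 5j

The poles are the roots of the denominator s^4 + 14s^3 + 110s^2 + 454s + 1189 = 0.
No real roots exist; factor into two real quadratics: (s^2 + 10s + 41)(s^2 + 4s + 29) = 0.
Each quadratic gives a conjugate pair via the quadratic formula.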